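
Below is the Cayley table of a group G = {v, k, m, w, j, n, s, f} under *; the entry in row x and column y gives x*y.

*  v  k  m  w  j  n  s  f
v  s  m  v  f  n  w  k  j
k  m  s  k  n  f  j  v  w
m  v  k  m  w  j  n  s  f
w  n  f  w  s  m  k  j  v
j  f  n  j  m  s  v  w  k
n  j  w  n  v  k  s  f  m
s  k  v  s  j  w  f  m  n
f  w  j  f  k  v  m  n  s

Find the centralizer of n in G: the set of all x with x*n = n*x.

Compare row n with column n entry by entry.
f*n = m = n*f, so f commutes with n.
w*n = k but n*w = v, so w does not.
Collecting the elements that commute with n: C(n) = {f, m, n, s}.

{f, m, n, s}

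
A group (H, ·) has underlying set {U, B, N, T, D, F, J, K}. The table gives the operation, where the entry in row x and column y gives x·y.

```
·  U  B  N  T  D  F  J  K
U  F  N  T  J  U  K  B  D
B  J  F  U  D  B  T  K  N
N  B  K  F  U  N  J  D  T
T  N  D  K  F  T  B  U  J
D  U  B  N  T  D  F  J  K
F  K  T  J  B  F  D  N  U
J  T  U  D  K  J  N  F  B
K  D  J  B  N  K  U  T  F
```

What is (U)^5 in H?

U

U^1 = U
U^2 = U·U = F
U^3 = F·U = K
U^4 = K·U = D
U^5 = D·U = U
(Structurally, H here is isomorphic to the quaternion group Q_8.)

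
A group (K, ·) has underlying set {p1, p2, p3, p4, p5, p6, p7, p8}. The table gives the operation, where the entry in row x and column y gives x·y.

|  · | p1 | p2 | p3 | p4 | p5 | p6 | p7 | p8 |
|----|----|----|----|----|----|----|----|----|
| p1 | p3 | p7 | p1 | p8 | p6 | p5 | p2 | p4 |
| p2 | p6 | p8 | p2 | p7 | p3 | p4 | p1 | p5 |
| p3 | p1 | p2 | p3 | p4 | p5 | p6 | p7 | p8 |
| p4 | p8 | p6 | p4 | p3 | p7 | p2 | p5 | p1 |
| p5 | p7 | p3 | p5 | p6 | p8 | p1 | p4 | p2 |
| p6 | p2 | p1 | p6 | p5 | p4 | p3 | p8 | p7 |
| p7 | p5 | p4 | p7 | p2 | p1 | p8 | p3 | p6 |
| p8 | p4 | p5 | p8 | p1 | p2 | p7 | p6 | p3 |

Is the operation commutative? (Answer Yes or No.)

No

p2·p1 = p6 but p1·p2 = p7.
Since p2 and p1 do not commute, K is not abelian.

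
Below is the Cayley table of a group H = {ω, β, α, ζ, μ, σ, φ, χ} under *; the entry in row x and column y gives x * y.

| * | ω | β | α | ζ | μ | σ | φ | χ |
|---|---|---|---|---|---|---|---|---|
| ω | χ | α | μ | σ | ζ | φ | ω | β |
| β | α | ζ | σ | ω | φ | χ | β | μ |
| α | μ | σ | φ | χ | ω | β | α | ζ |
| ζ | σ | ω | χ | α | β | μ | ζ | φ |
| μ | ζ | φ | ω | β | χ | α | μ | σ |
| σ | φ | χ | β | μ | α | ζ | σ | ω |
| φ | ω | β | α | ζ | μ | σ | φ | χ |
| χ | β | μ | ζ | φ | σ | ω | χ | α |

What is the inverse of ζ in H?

First locate the identity: row φ matches the header, so φ is the identity.
Scan row ζ for φ: ζ * χ = φ. Hence ζ^(-1) = χ.

χ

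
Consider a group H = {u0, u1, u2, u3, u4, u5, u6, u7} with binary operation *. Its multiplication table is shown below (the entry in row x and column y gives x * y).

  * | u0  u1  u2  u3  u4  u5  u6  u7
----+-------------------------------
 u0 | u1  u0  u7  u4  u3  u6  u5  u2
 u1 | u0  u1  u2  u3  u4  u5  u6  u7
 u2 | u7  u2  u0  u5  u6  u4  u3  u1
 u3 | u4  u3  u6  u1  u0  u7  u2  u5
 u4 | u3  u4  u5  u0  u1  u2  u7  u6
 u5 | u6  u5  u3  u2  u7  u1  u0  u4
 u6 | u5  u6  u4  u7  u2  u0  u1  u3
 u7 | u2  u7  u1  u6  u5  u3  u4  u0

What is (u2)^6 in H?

u2^1 = u2
u2^2 = u2 * u2 = u0
u2^3 = u0 * u2 = u7
u2^4 = u7 * u2 = u1
u2^5 = u1 * u2 = u2
u2^6 = u2 * u2 = u0

u0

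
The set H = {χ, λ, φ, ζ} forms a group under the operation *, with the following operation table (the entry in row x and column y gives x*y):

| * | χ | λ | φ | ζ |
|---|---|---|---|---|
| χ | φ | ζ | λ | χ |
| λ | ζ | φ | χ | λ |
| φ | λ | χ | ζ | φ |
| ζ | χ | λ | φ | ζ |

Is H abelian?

Yes

Check whether the table is symmetric across its main diagonal.
Every entry (row x, col y) equals the entry (row y, col x), so H is abelian.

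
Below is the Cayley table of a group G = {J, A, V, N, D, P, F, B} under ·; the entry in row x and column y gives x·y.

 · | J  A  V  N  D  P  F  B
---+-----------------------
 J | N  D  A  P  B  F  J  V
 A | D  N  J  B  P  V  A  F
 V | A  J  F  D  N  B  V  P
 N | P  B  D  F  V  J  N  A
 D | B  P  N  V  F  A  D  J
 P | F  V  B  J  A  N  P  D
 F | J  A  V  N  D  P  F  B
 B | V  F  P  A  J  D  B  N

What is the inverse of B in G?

A

First locate the identity: row F matches the header, so F is the identity.
Scan row B for F: B·A = F. Hence B^(-1) = A.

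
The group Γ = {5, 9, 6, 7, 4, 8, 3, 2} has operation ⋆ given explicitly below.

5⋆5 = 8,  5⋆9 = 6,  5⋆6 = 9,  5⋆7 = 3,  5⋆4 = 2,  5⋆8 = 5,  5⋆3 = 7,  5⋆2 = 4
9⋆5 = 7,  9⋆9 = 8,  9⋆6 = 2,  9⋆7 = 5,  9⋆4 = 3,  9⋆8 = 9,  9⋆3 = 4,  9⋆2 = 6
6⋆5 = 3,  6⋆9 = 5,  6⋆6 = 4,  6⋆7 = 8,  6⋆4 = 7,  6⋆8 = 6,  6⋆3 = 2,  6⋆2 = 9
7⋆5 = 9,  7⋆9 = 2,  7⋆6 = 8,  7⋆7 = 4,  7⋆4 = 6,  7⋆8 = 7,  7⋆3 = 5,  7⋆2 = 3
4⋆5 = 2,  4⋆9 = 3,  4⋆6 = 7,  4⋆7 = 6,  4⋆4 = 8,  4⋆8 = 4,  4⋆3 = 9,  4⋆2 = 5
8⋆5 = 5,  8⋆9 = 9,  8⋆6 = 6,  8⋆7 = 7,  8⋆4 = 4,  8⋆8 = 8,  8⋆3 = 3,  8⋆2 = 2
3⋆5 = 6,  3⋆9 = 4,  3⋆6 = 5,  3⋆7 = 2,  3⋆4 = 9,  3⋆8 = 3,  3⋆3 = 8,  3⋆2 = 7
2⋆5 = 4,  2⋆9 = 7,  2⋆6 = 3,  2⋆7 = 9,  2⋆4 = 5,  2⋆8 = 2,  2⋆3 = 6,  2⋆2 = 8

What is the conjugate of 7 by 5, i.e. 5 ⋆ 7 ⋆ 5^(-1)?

The identity is 8. In row 5, the entry 8 sits in column 5, so 5^(-1) = 5.
5 ⋆ 7 = 3
3 ⋆ 5 = 6
(Structurally, Γ here is isomorphic to the dihedral group D_4.)

6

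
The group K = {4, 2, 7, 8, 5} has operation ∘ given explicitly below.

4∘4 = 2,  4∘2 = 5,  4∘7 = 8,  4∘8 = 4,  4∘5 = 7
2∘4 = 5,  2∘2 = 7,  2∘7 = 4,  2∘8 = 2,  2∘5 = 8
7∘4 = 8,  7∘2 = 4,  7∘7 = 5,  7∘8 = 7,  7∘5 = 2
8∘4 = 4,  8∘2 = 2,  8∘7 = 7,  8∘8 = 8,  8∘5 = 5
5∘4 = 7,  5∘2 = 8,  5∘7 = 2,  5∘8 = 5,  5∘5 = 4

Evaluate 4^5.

4^1 = 4
4^2 = 4 ∘ 4 = 2
4^3 = 2 ∘ 4 = 5
4^4 = 5 ∘ 4 = 7
4^5 = 7 ∘ 4 = 8
(Structurally, K here is isomorphic to the cyclic group Z_5.)

8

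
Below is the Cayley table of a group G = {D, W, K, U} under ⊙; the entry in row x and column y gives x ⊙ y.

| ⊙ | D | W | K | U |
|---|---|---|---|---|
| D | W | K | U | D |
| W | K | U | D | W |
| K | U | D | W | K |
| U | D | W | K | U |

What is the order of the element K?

4

The identity element is U (its row matches the header).
K^1 = K
K^2 = K ⊙ K = W
K^3 = W ⊙ K = D
K^4 = D ⊙ K = U
The first power of K equal to the identity is K^4, so ord(K) = 4.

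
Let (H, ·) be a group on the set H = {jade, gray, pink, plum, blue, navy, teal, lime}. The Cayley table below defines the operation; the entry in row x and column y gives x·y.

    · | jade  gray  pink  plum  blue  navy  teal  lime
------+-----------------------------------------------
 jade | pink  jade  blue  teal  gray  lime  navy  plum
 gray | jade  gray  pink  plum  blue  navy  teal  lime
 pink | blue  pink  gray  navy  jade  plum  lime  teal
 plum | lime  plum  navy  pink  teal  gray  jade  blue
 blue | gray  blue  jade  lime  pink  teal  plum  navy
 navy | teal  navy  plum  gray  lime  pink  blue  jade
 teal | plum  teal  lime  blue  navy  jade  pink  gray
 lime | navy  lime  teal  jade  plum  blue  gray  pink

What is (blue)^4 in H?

gray

blue^1 = blue
blue^2 = blue·blue = pink
blue^3 = pink·blue = jade
blue^4 = jade·blue = gray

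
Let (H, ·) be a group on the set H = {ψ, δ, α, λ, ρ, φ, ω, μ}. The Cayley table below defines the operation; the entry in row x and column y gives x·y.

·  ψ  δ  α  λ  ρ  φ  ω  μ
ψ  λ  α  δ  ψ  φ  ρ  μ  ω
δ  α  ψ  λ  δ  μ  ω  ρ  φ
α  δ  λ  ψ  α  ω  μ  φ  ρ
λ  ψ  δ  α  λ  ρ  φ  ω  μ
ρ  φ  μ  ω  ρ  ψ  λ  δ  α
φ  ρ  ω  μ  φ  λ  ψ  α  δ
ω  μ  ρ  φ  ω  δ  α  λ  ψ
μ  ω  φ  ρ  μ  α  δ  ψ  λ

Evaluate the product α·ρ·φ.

α

α·ρ = ω
ω·φ = α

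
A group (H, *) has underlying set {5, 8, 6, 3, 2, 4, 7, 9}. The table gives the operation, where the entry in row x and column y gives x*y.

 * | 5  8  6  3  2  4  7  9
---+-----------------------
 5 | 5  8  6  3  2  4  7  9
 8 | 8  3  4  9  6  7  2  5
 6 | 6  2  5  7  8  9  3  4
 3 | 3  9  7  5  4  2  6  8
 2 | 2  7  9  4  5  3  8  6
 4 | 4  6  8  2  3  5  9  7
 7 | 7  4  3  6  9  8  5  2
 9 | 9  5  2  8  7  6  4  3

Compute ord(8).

The identity element is 5 (its row matches the header).
8^1 = 8
8^2 = 8*8 = 3
8^3 = 3*8 = 9
8^4 = 9*8 = 5
The first power of 8 equal to the identity is 8^4, so ord(8) = 4.

4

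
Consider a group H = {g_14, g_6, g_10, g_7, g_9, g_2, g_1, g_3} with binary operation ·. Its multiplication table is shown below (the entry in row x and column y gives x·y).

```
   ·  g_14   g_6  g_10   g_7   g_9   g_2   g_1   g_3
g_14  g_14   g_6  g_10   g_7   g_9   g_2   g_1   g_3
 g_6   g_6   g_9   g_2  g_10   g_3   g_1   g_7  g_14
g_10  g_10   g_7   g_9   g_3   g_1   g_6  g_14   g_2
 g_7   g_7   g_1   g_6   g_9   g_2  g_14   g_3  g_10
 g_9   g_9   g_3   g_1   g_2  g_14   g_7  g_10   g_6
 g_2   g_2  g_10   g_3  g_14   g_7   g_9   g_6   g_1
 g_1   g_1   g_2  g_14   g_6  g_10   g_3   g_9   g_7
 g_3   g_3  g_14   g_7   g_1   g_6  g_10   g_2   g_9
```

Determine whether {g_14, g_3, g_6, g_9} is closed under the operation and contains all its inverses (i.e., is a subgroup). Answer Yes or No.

{g_14, g_3, g_6, g_9} contains the identity g_14.
Checking products: every product of two elements of {g_14, g_3, g_6, g_9} (read from the table) lies in {g_14, g_3, g_6, g_9}, so the set is closed.
In a finite group, a nonempty closed subset is a subgroup. So {g_14, g_3, g_6, g_9} ≤ H.

Yes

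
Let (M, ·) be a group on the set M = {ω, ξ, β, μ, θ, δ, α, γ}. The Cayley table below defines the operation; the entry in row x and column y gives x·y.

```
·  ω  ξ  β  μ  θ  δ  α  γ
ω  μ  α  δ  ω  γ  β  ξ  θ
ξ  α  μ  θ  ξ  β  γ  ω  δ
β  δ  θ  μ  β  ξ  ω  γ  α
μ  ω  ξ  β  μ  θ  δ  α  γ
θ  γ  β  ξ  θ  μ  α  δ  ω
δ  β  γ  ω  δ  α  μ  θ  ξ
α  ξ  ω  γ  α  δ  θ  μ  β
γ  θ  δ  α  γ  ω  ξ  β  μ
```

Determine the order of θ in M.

The identity element is μ (its row matches the header).
θ^1 = θ
θ^2 = θ·θ = μ
The first power of θ equal to the identity is θ^2, so ord(θ) = 2.

2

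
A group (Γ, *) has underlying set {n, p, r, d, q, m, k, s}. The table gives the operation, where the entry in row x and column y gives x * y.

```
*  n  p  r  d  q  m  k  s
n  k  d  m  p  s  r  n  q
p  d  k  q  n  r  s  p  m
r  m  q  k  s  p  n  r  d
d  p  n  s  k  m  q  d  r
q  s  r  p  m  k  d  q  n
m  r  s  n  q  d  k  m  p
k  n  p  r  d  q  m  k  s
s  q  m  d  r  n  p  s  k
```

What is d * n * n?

d

d * n = p
p * n = d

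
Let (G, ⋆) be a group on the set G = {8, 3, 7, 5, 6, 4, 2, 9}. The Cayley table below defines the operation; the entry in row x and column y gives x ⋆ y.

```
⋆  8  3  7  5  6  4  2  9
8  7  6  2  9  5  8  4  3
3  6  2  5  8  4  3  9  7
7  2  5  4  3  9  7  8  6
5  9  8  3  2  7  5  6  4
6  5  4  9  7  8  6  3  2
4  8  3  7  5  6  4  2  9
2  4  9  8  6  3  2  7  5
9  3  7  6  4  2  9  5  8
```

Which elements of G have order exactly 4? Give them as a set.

{2, 8}

Identity is 4. Compute the order of each non-identity element by repeated multiplication:
  8: 8 → 7 → 2 → 4  (order 4)
  3: 3 → 2 → 9 → 7 → 5 → 8 → 6 → 4  (order 8)
  7: 7 → 4  (order 2)
  5: 5 → 2 → 6 → 7 → 3 → 8 → 9 → 4  (order 8)
  6: 6 → 8 → 5 → 7 → 9 → 2 → 3 → 4  (order 8)
  2: 2 → 7 → 8 → 4  (order 4)
  9: 9 → 8 → 3 → 7 → 6 → 2 → 5 → 4  (order 8)
Elements of order 4: {2, 8}.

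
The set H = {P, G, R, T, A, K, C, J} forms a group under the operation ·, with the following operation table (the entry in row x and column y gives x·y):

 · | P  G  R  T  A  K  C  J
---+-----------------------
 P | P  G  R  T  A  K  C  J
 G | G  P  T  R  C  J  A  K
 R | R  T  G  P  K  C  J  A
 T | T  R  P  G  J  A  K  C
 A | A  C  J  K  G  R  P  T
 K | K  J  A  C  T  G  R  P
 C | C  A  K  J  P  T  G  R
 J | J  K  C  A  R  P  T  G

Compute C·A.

P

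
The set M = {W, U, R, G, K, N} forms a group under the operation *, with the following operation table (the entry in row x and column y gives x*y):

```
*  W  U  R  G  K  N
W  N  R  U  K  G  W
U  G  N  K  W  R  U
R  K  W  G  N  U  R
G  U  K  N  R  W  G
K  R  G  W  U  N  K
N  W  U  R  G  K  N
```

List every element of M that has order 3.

Identity is N. Compute the order of each non-identity element by repeated multiplication:
  W: W → N  (order 2)
  U: U → N  (order 2)
  R: R → G → N  (order 3)
  G: G → R → N  (order 3)
  K: K → N  (order 2)
Elements of order 3: {G, R}.

{G, R}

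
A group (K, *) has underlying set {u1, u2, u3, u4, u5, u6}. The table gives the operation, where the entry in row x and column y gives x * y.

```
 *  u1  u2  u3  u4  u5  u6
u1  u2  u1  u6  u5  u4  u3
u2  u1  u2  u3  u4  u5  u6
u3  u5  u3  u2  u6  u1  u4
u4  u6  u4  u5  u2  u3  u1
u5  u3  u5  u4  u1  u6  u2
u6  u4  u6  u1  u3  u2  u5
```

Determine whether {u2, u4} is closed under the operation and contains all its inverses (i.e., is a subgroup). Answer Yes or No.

Yes

{u2, u4} contains the identity u2.
Checking products: every product of two elements of {u2, u4} (read from the table) lies in {u2, u4}, so the set is closed.
In a finite group, a nonempty closed subset is a subgroup. So {u2, u4} ≤ K.
(Structurally, K here is isomorphic to the symmetric group S_3.)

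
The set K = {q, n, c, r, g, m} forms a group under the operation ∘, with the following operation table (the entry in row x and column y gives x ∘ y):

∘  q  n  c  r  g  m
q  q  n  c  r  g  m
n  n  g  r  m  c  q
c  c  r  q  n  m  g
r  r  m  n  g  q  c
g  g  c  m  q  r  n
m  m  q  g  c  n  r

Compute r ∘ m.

Read row r, column m: r ∘ m = c.

c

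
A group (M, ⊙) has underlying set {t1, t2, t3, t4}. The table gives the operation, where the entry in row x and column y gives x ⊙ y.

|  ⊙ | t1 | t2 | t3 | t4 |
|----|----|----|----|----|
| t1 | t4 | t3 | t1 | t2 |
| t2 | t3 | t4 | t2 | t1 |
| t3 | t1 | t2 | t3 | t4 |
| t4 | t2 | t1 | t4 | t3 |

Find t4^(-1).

t4

First locate the identity: row t3 matches the header, so t3 is the identity.
Scan row t4 for t3: t4 ⊙ t4 = t3. Hence t4^(-1) = t4.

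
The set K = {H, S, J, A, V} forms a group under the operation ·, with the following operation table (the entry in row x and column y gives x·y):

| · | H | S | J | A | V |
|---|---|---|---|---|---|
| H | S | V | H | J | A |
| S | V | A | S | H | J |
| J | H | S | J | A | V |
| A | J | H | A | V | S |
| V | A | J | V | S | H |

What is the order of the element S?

5

The identity element is J (its row matches the header).
S^1 = S
S^2 = S·S = A
S^3 = A·S = H
S^4 = H·S = V
S^5 = V·S = J
The first power of S equal to the identity is S^5, so ord(S) = 5.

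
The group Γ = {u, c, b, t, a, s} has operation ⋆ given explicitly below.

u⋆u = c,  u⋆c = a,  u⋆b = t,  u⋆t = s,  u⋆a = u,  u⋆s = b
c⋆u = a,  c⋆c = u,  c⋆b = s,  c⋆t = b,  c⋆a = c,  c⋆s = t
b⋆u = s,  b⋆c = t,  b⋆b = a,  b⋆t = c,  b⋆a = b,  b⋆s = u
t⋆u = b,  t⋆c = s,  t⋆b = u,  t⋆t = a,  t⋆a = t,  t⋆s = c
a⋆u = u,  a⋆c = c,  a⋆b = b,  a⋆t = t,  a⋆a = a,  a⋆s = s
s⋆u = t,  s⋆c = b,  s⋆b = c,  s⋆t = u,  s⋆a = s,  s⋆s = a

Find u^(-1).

c

First locate the identity: row a matches the header, so a is the identity.
Scan row u for a: u ⋆ c = a. Hence u^(-1) = c.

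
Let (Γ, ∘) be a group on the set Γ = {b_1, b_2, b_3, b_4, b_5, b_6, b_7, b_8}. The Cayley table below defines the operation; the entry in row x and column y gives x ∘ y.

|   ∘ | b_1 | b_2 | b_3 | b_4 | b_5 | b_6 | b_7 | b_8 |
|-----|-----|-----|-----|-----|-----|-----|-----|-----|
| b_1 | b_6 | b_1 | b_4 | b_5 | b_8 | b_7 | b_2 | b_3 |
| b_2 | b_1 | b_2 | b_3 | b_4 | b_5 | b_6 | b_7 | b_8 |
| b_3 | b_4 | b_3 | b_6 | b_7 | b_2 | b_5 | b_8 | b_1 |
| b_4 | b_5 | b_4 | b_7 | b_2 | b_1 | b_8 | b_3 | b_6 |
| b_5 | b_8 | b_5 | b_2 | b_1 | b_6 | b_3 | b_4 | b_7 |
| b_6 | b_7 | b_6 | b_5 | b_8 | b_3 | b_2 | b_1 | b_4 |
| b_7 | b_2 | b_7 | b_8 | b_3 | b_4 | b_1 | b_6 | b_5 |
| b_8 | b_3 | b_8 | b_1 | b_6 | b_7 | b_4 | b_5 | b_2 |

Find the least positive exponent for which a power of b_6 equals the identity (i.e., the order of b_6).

The identity element is b_2 (its row matches the header).
b_6^1 = b_6
b_6^2 = b_6 ∘ b_6 = b_2
The first power of b_6 equal to the identity is b_6^2, so ord(b_6) = 2.

2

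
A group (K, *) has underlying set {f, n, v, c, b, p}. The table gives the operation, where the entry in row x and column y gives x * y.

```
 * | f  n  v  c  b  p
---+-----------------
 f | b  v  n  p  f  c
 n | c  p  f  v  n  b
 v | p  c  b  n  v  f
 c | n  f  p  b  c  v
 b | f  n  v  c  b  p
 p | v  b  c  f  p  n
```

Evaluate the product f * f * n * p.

f * f = b
b * n = n
n * p = b

b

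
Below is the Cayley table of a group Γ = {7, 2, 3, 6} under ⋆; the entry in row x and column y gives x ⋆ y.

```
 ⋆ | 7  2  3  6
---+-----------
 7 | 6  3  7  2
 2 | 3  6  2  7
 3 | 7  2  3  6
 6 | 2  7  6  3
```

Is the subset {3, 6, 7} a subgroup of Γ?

No

6 ⋆ 7 = 2, which is not in {3, 6, 7}.
The subset is not closed under ⋆, so it is not a subgroup.
(Structurally, Γ here is isomorphic to the cyclic group Z_4.)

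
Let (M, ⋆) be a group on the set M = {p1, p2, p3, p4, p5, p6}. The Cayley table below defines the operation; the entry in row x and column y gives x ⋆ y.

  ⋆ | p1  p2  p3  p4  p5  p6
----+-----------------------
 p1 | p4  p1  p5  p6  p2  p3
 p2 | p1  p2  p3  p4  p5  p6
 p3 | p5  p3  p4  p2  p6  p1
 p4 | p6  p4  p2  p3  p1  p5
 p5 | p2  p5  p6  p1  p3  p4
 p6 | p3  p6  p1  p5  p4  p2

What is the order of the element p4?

The identity element is p2 (its row matches the header).
p4^1 = p4
p4^2 = p4 ⋆ p4 = p3
p4^3 = p3 ⋆ p4 = p2
The first power of p4 equal to the identity is p4^3, so ord(p4) = 3.
(Structurally, M here is isomorphic to the cyclic group Z_6.)

3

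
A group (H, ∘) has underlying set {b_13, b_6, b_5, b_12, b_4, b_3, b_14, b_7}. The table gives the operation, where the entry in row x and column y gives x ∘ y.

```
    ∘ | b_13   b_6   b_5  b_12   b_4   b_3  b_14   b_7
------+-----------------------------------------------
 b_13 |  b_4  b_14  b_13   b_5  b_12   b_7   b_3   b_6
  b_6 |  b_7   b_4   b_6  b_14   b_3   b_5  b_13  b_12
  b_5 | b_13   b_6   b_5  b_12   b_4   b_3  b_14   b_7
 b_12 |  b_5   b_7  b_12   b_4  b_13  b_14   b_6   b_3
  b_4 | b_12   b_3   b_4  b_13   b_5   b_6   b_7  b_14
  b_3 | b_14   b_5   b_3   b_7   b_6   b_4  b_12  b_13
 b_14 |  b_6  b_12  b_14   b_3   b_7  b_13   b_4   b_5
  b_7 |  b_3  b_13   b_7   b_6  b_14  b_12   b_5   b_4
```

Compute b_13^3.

b_13^1 = b_13
b_13^2 = b_13 ∘ b_13 = b_4
b_13^3 = b_4 ∘ b_13 = b_12

b_12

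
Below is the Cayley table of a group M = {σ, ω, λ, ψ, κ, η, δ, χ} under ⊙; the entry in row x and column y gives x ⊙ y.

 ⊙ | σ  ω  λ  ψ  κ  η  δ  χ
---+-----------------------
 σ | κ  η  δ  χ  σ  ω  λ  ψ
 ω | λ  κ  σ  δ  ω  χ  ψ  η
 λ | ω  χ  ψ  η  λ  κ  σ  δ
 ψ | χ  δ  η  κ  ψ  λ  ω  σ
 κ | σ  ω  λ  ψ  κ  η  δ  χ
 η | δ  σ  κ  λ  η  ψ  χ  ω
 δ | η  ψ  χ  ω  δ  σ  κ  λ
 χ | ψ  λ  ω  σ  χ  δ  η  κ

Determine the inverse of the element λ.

η

First locate the identity: row κ matches the header, so κ is the identity.
Scan row λ for κ: λ ⊙ η = κ. Hence λ^(-1) = η.
(Structurally, M here is isomorphic to the dihedral group D_4.)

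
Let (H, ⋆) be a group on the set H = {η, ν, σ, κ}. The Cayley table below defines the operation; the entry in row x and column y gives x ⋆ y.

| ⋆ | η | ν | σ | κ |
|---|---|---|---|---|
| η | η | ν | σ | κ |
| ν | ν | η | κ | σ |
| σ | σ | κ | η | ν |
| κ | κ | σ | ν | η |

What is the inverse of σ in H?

First locate the identity: row η matches the header, so η is the identity.
Scan row σ for η: σ ⋆ σ = η. Hence σ^(-1) = σ.

σ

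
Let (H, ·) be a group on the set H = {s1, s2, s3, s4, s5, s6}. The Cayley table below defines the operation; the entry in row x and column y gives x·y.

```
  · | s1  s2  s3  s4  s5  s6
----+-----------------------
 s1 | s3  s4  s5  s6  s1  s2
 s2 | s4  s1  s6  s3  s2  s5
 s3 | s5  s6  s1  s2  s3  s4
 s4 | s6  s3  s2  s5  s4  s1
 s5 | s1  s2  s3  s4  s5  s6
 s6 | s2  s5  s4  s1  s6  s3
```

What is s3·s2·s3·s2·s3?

s3·s2 = s6
s6·s3 = s4
s4·s2 = s3
s3·s3 = s1

s1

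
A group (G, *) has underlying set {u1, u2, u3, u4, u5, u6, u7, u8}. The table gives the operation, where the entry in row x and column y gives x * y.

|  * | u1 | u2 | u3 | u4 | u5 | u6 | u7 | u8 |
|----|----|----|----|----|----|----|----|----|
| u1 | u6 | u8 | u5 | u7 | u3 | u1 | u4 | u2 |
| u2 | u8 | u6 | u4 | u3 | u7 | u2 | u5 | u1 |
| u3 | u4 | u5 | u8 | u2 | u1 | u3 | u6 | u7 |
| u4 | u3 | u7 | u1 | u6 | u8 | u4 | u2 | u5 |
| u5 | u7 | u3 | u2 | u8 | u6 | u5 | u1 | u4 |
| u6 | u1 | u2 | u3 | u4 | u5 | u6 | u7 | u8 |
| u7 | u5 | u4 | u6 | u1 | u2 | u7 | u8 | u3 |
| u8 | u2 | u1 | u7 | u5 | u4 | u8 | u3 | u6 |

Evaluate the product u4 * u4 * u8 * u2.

u4 * u4 = u6
u6 * u8 = u8
u8 * u2 = u1

u1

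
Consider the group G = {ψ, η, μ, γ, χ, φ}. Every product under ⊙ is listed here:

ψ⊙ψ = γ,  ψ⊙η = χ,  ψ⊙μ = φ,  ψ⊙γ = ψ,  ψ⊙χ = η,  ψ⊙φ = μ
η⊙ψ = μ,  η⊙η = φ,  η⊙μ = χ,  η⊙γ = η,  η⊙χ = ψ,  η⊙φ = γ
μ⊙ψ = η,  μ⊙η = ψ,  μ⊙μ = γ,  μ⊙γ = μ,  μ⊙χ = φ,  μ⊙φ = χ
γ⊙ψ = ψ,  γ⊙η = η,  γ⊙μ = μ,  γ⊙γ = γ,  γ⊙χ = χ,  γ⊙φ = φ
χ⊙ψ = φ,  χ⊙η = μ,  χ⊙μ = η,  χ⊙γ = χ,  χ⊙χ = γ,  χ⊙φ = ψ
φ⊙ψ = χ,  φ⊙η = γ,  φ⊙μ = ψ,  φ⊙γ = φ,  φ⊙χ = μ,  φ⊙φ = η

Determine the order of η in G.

The identity element is γ (its row matches the header).
η^1 = η
η^2 = η ⊙ η = φ
η^3 = φ ⊙ η = γ
The first power of η equal to the identity is η^3, so ord(η) = 3.

3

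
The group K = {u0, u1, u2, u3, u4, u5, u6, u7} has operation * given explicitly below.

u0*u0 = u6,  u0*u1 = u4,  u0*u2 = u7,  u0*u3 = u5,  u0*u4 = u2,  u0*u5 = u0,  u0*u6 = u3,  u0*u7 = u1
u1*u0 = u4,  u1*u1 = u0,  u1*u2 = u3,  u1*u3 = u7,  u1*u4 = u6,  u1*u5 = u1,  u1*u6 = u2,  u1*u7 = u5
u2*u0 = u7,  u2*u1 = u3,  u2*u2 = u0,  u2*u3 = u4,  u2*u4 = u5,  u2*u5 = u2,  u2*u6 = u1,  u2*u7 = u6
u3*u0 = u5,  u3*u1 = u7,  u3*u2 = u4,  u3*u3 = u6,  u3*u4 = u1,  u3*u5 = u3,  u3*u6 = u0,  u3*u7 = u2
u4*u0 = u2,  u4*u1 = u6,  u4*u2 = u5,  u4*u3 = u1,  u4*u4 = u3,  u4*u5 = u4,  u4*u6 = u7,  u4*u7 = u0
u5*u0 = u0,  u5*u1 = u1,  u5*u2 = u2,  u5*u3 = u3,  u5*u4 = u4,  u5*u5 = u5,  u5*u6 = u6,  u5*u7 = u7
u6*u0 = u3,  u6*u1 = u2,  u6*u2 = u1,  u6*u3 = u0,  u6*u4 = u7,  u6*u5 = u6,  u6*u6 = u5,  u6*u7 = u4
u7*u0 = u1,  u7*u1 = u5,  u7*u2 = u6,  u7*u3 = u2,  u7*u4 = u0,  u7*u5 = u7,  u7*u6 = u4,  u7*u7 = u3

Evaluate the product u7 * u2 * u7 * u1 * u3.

u0

u7 * u2 = u6
u6 * u7 = u4
u4 * u1 = u6
u6 * u3 = u0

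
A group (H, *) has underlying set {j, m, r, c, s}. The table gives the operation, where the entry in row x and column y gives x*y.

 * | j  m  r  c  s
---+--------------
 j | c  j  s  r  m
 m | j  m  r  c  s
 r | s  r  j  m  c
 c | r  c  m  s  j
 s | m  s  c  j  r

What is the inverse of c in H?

First locate the identity: row m matches the header, so m is the identity.
Scan row c for m: c*r = m. Hence c^(-1) = r.

r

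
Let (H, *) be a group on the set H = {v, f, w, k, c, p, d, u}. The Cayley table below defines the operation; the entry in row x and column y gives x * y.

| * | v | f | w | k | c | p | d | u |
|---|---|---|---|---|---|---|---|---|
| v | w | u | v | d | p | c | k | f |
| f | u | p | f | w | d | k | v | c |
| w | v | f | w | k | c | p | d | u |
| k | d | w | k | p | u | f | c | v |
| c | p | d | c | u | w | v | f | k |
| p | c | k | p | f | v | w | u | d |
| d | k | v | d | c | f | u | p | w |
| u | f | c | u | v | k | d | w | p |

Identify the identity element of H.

w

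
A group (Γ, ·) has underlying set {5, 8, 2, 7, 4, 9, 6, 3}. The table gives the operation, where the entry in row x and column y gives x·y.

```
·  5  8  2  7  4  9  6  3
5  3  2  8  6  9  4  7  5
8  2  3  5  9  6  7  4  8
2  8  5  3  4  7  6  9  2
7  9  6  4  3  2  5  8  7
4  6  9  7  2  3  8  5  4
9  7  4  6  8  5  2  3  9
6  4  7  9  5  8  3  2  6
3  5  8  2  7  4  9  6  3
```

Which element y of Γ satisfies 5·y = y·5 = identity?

5

First locate the identity: row 3 matches the header, so 3 is the identity.
Scan row 5 for 3: 5·5 = 3. Hence 5^(-1) = 5.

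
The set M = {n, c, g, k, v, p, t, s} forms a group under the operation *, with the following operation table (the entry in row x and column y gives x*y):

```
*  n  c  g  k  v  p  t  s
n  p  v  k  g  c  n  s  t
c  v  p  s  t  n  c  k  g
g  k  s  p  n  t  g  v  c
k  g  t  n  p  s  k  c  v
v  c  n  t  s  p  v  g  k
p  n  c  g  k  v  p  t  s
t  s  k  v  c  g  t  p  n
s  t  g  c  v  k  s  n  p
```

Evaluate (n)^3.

n^1 = n
n^2 = n*n = p
n^3 = p*n = n
(Structurally, M here is isomorphic to the elementary abelian group (Z_2)^3.)

n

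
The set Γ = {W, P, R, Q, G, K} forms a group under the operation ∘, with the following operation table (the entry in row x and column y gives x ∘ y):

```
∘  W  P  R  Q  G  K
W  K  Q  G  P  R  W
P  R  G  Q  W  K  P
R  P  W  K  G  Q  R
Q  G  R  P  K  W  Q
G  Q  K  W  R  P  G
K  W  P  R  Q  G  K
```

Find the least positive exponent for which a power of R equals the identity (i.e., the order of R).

The identity element is K (its row matches the header).
R^1 = R
R^2 = R ∘ R = K
The first power of R equal to the identity is R^2, so ord(R) = 2.

2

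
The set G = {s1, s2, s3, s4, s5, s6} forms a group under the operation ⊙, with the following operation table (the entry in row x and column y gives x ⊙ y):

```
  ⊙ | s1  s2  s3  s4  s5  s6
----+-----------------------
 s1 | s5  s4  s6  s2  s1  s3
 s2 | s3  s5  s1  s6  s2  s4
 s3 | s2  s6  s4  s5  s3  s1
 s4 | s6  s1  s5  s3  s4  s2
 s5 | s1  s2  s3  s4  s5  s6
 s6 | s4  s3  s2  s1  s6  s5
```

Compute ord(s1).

The identity element is s5 (its row matches the header).
s1^1 = s1
s1^2 = s1 ⊙ s1 = s5
The first power of s1 equal to the identity is s1^2, so ord(s1) = 2.
(Structurally, G here is isomorphic to the symmetric group S_3.)

2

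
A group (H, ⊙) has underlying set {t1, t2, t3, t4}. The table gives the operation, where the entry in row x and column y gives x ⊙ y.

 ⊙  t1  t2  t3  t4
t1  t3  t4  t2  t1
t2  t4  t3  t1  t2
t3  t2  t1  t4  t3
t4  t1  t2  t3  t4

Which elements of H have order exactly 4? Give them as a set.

Identity is t4. Compute the order of each non-identity element by repeated multiplication:
  t1: t1 → t3 → t2 → t4  (order 4)
  t2: t2 → t3 → t1 → t4  (order 4)
  t3: t3 → t4  (order 2)
Elements of order 4: {t1, t2}.

{t1, t2}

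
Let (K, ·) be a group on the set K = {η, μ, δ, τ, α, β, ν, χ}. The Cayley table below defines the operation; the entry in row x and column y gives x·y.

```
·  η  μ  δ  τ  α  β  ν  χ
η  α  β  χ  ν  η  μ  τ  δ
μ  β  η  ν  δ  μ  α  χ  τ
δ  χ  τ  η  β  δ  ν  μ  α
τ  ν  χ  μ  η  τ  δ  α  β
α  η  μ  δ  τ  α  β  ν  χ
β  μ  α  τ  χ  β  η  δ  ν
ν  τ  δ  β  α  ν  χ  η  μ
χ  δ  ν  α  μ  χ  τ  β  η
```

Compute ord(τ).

4

The identity element is α (its row matches the header).
τ^1 = τ
τ^2 = τ·τ = η
τ^3 = η·τ = ν
τ^4 = ν·τ = α
The first power of τ equal to the identity is τ^4, so ord(τ) = 4.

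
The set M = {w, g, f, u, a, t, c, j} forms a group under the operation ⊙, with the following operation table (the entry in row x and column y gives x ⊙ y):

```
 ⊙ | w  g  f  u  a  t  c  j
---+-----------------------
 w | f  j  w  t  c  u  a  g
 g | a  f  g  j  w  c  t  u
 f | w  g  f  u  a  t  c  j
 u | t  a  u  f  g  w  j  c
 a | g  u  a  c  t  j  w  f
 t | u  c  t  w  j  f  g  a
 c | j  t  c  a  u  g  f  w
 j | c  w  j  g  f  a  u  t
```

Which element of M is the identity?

f

The identity e satisfies e ⊙ x = x for all x, so its row in the table reproduces the column headers.
Row f reads: w, g, f, u, a, t, c, j — exactly the header order. So f is the identity.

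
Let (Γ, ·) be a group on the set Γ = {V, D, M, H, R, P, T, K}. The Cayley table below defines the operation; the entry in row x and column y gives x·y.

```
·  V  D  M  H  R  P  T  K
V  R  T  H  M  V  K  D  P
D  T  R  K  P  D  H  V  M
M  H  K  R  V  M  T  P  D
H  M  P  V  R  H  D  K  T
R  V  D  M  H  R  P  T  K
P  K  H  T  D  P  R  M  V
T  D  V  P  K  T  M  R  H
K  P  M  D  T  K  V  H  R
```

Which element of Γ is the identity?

The identity e satisfies e·x = x for all x, so its row in the table reproduces the column headers.
Row R reads: V, D, M, H, R, P, T, K — exactly the header order. So R is the identity.

R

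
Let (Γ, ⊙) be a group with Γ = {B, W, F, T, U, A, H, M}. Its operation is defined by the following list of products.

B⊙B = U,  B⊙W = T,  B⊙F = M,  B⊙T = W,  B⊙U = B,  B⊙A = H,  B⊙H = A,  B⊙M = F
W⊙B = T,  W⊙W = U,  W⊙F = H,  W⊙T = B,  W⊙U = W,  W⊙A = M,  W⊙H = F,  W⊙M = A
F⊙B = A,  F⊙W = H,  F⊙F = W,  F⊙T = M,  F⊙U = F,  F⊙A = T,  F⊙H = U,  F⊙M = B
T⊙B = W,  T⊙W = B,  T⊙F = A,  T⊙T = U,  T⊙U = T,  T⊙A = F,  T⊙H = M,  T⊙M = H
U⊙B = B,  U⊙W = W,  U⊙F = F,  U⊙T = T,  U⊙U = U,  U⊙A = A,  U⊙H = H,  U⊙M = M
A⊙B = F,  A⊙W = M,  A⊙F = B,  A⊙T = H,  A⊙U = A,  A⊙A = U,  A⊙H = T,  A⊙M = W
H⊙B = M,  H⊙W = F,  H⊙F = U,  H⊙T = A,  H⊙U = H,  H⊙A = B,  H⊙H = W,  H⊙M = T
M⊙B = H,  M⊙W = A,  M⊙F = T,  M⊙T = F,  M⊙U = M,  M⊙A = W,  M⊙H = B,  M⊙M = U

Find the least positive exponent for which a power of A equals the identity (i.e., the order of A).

The identity element is U (its row matches the header).
A^1 = A
A^2 = A ⊙ A = U
The first power of A equal to the identity is A^2, so ord(A) = 2.

2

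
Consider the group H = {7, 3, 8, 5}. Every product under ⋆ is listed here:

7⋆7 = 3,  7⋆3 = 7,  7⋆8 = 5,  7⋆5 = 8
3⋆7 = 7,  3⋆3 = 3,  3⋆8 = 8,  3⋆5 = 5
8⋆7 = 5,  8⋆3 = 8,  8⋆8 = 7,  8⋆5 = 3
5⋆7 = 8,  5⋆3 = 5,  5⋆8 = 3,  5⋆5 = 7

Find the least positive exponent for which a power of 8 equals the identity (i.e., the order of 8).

The identity element is 3 (its row matches the header).
8^1 = 8
8^2 = 8 ⋆ 8 = 7
8^3 = 7 ⋆ 8 = 5
8^4 = 5 ⋆ 8 = 3
The first power of 8 equal to the identity is 8^4, so ord(8) = 4.

4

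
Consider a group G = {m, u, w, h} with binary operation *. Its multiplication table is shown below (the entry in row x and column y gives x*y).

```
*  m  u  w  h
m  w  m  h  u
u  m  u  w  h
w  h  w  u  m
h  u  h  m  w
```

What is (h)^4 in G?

u

h^1 = h
h^2 = h*h = w
h^3 = w*h = m
h^4 = m*h = u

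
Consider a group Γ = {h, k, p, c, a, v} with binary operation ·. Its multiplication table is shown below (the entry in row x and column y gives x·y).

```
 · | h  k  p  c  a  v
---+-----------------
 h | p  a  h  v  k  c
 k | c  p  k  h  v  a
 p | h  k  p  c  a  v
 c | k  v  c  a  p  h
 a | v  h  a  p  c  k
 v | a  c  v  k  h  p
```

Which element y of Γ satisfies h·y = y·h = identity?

First locate the identity: row p matches the header, so p is the identity.
Scan row h for p: h·h = p. Hence h^(-1) = h.
(Structurally, Γ here is isomorphic to the symmetric group S_3.)

h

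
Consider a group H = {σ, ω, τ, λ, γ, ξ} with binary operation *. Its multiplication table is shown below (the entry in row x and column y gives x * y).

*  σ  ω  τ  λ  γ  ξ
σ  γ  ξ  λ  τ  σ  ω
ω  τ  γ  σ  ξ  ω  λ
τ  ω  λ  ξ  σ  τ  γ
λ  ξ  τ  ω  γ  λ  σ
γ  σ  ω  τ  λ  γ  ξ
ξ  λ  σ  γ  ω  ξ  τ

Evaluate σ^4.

σ^1 = σ
σ^2 = σ * σ = γ
σ^3 = γ * σ = σ
σ^4 = σ * σ = γ

γ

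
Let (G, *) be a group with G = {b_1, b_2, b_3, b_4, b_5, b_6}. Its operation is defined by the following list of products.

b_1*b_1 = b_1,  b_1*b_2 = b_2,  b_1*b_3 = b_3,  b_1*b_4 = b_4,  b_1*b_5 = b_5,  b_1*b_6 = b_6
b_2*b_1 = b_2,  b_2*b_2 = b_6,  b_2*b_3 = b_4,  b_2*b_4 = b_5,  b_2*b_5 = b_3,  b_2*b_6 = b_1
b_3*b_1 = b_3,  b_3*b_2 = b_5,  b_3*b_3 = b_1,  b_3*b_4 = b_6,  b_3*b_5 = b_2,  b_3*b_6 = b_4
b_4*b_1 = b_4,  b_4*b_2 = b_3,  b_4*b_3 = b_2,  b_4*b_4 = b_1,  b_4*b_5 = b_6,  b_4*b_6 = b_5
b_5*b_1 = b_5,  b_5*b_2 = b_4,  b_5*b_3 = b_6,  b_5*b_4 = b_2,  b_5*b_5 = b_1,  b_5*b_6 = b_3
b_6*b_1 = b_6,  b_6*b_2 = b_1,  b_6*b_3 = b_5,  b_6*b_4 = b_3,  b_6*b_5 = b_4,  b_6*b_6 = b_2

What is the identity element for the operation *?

b_1

The identity e satisfies e * x = x for all x, so its row in the table reproduces the column headers.
Row b_1 reads: b_1, b_2, b_3, b_4, b_5, b_6 — exactly the header order. So b_1 is the identity.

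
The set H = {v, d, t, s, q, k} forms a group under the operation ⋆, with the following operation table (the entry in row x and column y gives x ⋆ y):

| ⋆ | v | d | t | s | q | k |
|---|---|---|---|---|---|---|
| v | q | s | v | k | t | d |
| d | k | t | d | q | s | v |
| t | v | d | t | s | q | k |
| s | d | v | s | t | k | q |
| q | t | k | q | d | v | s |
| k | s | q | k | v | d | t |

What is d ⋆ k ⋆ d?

s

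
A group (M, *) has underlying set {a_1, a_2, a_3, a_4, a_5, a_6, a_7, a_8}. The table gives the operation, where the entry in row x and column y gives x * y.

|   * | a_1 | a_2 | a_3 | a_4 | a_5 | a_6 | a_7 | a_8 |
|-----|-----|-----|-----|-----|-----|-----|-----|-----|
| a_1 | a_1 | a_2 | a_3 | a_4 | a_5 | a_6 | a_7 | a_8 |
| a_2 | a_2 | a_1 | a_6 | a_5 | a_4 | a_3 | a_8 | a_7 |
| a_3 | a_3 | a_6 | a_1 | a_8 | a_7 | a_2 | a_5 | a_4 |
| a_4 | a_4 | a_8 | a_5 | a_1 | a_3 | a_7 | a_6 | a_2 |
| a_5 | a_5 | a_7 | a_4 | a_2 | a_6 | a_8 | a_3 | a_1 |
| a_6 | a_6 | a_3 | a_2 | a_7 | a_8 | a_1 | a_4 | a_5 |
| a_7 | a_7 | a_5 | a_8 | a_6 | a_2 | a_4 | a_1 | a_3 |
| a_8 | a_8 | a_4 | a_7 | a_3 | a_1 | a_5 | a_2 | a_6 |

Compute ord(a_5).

4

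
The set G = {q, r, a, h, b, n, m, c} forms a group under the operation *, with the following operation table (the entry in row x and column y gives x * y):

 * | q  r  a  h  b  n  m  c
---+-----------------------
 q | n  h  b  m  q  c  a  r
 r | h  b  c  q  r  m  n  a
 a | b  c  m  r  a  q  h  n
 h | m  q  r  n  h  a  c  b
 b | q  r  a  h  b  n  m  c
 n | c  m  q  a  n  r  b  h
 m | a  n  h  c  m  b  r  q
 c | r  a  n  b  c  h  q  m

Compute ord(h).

The identity element is b (its row matches the header).
h^1 = h
h^2 = h * h = n
h^3 = n * h = a
h^4 = a * h = r
h^5 = r * h = q
h^6 = q * h = m
h^7 = m * h = c
h^8 = c * h = b
The first power of h equal to the identity is h^8, so ord(h) = 8.

8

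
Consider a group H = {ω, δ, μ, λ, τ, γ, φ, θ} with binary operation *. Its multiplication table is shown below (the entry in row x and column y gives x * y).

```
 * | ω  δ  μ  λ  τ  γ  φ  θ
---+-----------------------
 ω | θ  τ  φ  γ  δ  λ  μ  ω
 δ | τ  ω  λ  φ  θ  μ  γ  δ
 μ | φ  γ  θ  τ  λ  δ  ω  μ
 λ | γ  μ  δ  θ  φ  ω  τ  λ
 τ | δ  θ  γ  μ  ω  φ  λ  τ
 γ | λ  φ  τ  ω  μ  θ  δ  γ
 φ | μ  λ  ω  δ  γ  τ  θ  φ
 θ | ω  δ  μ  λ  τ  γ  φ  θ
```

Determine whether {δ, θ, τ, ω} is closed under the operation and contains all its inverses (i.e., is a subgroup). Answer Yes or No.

Yes

{δ, θ, τ, ω} contains the identity θ.
Checking products: every product of two elements of {δ, θ, τ, ω} (read from the table) lies in {δ, θ, τ, ω}, so the set is closed.
In a finite group, a nonempty closed subset is a subgroup. So {δ, θ, τ, ω} ≤ H.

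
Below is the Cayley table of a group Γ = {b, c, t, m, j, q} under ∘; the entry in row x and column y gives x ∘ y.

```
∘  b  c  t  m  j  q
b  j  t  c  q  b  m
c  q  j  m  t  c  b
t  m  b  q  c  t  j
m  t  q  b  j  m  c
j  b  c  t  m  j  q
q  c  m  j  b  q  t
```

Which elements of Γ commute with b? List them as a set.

{b, j}

Compare row b with column b entry by entry.
t ∘ b = m but b ∘ t = c, so t does not.
Collecting the elements that commute with b: C(b) = {b, j}.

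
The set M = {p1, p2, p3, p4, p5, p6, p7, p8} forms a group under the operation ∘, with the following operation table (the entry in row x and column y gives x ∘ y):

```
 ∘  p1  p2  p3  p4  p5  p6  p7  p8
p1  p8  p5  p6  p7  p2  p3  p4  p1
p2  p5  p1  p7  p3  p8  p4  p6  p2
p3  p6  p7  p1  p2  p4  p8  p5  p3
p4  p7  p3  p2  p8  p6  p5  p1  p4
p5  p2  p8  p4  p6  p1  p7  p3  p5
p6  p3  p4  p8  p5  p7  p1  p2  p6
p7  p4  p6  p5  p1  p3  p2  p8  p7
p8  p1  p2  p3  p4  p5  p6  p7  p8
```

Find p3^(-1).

First locate the identity: row p8 matches the header, so p8 is the identity.
Scan row p3 for p8: p3 ∘ p6 = p8. Hence p3^(-1) = p6.

p6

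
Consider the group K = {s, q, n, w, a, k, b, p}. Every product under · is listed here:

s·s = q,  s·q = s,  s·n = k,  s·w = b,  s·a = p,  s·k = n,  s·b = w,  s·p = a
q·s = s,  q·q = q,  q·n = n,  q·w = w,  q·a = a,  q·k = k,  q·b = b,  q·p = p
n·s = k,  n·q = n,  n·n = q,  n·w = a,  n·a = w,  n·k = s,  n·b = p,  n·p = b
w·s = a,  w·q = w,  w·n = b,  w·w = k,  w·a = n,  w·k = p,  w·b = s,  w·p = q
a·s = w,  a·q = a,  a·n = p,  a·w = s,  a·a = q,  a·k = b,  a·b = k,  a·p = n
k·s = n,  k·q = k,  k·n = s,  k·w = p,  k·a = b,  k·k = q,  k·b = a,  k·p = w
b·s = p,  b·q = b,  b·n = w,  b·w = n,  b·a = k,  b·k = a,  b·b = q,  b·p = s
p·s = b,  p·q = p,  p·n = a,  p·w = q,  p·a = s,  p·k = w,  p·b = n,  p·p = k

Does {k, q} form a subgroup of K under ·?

{k, q} contains the identity q.
Checking products: every product of two elements of {k, q} (read from the table) lies in {k, q}, so the set is closed.
In a finite group, a nonempty closed subset is a subgroup. So {k, q} ≤ K.

Yes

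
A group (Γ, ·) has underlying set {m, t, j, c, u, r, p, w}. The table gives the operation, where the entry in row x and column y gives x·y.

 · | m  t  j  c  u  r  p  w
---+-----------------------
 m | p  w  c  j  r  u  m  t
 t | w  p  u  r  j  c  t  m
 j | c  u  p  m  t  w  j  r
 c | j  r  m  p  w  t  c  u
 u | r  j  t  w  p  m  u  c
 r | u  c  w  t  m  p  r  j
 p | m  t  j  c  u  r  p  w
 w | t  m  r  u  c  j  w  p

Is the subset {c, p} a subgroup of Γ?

{c, p} contains the identity p.
Checking products: every product of two elements of {c, p} (read from the table) lies in {c, p}, so the set is closed.
In a finite group, a nonempty closed subset is a subgroup. So {c, p} ≤ Γ.
(Structurally, Γ here is isomorphic to the elementary abelian group (Z_2)^3.)

Yes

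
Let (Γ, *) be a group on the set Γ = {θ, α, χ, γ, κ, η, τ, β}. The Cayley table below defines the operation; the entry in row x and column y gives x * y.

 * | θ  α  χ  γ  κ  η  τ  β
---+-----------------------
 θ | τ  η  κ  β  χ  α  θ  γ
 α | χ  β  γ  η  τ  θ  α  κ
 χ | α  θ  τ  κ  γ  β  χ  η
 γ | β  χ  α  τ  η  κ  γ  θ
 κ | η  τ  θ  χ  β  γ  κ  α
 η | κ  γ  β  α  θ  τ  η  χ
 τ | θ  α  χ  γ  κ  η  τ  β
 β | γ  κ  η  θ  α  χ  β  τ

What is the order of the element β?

2

The identity element is τ (its row matches the header).
β^1 = β
β^2 = β * β = τ
The first power of β equal to the identity is β^2, so ord(β) = 2.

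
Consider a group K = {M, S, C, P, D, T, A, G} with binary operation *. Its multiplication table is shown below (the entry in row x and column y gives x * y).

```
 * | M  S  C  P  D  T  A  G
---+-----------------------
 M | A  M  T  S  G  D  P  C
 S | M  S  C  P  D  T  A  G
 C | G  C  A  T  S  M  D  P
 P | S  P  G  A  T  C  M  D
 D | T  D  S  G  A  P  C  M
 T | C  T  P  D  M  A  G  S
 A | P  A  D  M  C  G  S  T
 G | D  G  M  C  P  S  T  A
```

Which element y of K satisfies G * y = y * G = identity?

First locate the identity: row S matches the header, so S is the identity.
Scan row G for S: G * T = S. Hence G^(-1) = T.

T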